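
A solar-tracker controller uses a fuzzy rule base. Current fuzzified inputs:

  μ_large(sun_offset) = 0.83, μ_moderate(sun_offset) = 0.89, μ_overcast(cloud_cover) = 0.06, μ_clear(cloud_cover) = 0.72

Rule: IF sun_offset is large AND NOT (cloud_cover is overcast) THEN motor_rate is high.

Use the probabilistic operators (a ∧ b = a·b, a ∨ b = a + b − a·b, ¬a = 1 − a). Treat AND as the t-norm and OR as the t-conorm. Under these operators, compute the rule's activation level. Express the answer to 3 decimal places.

0.780

firing strength: large=0.83, ¬overcast=1−0.06=0.94; AND[a·b] → w = 0.7802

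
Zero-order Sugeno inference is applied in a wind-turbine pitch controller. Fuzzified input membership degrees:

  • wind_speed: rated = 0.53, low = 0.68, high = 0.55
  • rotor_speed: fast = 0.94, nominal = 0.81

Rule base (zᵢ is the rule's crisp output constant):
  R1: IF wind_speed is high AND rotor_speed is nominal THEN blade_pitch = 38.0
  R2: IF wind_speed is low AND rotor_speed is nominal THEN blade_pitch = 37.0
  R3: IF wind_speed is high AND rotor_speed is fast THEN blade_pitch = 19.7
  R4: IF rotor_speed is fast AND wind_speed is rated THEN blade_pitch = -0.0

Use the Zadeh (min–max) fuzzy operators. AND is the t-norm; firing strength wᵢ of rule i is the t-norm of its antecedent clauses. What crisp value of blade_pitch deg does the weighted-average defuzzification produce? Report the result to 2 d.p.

R1 (z=38.0): high=0.55, nominal=0.81; AND[min(a, b)] → w = 0.55
R2 (z=37.0): low=0.68, nominal=0.81; AND[min(a, b)] → w = 0.68
R3 (z=19.7): high=0.55, fast=0.94; AND[min(a, b)] → w = 0.55
R4 (z=-0.0): fast=0.94, rated=0.53; AND[min(a, b)] → w = 0.53
Weighted average = (0.55·38.0 + 0.68·37.0 + 0.55·19.7 + 0.53·-0.0) / (0.55 + 0.68 + 0.55 + 0.53)
  = 56.8950 / 2.3100 = 24.63

24.63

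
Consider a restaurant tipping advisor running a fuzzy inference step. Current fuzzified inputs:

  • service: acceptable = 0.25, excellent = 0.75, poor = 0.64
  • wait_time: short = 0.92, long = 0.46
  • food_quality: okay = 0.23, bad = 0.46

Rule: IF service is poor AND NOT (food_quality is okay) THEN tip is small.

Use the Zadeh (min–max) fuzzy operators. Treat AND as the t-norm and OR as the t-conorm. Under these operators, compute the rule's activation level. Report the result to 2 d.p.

0.64

firing strength: poor=0.64, ¬okay=1−0.23=0.77; AND[min(a, b)] → w = 0.64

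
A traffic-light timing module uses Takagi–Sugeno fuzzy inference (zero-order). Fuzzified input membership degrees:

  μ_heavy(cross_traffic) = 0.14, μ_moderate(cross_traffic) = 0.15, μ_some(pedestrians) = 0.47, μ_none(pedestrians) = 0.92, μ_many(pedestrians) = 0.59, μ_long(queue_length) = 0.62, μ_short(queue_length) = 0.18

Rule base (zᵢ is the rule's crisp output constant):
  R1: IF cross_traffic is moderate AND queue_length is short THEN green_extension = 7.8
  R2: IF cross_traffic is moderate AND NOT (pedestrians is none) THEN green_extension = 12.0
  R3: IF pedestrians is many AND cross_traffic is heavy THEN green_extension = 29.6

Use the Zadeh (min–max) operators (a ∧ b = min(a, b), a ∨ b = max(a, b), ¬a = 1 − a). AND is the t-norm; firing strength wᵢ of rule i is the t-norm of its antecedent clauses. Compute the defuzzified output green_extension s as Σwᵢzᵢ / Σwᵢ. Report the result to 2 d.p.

16.96

R1 (z=7.8): moderate=0.15, short=0.18; AND[min(a, b)] → w = 0.15
R2 (z=12.0): moderate=0.15, ¬none=1−0.92=0.08; AND[min(a, b)] → w = 0.08
R3 (z=29.6): many=0.59, heavy=0.14; AND[min(a, b)] → w = 0.14
Weighted average = (0.15·7.8 + 0.08·12.0 + 0.14·29.6) / (0.15 + 0.08 + 0.14)
  = 6.2740 / 0.3700 = 16.96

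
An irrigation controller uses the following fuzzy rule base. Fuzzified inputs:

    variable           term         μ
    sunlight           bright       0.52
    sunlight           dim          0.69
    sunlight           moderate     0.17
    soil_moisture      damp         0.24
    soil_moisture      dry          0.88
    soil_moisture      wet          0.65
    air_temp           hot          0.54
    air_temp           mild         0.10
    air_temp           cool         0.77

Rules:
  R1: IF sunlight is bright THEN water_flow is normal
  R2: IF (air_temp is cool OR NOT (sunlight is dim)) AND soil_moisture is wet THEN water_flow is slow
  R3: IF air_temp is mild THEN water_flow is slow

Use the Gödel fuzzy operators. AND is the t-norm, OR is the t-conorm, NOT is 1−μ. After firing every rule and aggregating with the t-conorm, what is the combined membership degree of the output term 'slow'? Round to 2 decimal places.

0.65

R1: bright=0.52 → w = 0.52
R2: (cool=0.77 OR ¬dim=1−0.69=0.31) = 0.77; AND[min(a, b)] with wet=0.65 → w = 0.65
R3: mild=0.10 → w = 0.10
Rules with consequent 'slow': {R2, R3} → strengths 0.65, 0.10
Aggregate via t-conorm [max(a, b)]: 0.65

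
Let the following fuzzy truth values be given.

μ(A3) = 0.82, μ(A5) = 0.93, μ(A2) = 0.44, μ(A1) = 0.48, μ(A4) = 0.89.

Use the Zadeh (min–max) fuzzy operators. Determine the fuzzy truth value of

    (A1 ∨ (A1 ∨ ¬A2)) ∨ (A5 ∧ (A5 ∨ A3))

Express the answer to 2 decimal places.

0.93

¬A2 = 1 − 0.44 = 0.56
A1 ∨ ¬A2 = max(a, b) on (0.48, 0.56) = 0.56
A1 ∨ (A1 ∨ ¬A2) = max(a, b) on (0.48, 0.56) = 0.56
A5 ∨ A3 = max(a, b) on (0.93, 0.82) = 0.93
A5 ∧ (A5 ∨ A3) = min(a, b) on (0.93, 0.93) = 0.93
(A1 ∨ (A1 ∨ ¬A2)) ∨ (A5 ∧ (A5 ∨ A3)) = max(a, b) on (0.56, 0.93) = 0.93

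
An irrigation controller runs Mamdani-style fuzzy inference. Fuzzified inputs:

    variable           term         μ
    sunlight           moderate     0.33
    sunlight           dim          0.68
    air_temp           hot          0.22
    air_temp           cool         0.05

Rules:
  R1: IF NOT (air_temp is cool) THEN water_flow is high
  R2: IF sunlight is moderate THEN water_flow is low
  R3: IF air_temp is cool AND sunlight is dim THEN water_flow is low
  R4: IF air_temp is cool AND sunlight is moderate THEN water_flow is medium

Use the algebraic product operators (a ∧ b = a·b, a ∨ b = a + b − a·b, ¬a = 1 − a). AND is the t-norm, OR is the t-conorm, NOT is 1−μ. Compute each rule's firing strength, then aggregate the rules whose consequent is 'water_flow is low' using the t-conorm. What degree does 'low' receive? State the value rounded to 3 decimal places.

R1: ¬cool=1−0.05=0.95 → w = 0.9500
R2: moderate=0.33 → w = 0.3300
R3: cool=0.05, dim=0.68; AND[a·b] → w = 0.0340
R4: cool=0.05, moderate=0.33; AND[a·b] → w = 0.0165
Rules with consequent 'low': {R2, R3} → strengths 0.3300, 0.0340
Aggregate via t-conorm [a + b − a·b]: 0.3528

0.353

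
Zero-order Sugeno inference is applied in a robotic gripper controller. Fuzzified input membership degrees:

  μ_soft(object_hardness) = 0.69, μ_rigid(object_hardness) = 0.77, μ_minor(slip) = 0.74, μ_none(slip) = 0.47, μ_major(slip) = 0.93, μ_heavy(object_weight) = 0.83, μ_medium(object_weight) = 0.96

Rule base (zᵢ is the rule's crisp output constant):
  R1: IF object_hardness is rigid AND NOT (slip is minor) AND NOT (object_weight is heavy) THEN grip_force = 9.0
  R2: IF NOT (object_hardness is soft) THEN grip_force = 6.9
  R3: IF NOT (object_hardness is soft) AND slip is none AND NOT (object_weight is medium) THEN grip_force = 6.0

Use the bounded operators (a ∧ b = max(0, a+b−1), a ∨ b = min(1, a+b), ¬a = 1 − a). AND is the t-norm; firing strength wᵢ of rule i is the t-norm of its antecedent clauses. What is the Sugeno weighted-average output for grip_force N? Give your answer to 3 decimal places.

R1 (z=9.0): rigid=0.77, ¬minor=1−0.74=0.26, ¬heavy=1−0.83=0.17; AND[max(0, a+b−1)] → w = 0.00
R2 (z=6.9): ¬soft=1−0.69=0.31 → w = 0.31
R3 (z=6.0): ¬soft=1−0.69=0.31, none=0.47, ¬medium=1−0.96=0.04; AND[max(0, a+b−1)] → w = 0.00
Weighted average = (0.00·9.0 + 0.31·6.9 + 0.00·6.0) / (0.00 + 0.31 + 0.00)
  = 2.1390 / 0.3100 = 6.900

6.900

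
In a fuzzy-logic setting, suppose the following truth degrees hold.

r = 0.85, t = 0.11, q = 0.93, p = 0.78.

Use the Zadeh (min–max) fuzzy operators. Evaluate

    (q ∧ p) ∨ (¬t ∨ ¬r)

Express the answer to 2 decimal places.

q ∧ p = min(a, b) on (0.93, 0.78) = 0.78
¬t = 1 − 0.11 = 0.89
¬r = 1 − 0.85 = 0.15
¬t ∨ ¬r = max(a, b) on (0.89, 0.15) = 0.89
(q ∧ p) ∨ (¬t ∨ ¬r) = max(a, b) on (0.78, 0.89) = 0.89

0.89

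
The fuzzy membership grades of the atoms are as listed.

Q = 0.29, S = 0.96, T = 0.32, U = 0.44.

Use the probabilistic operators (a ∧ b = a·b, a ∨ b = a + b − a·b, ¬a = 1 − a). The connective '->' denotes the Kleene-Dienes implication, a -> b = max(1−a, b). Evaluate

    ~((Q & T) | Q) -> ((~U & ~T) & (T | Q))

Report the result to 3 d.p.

Q & T = a·b on (0.2900, 0.3200) = 0.0928
(Q & T) | Q = a + b − a·b on (0.0928, 0.2900) = 0.3559
~((Q & T) | Q) = 1 − 0.3559 = 0.6441
~U = 1 − 0.4400 = 0.5600
~T = 1 − 0.3200 = 0.6800
~U & ~T = a·b on (0.5600, 0.6800) = 0.3808
T | Q = a + b − a·b on (0.3200, 0.2900) = 0.5172
(~U & ~T) & (T | Q) = a·b on (0.3808, 0.5172) = 0.1969
~((Q & T) | Q) -> ((~U & ~T) & (T | Q))  [Kleene-Dienes: max(1−a, b)] with a=0.6441, b=0.1969 → 0.3559

0.356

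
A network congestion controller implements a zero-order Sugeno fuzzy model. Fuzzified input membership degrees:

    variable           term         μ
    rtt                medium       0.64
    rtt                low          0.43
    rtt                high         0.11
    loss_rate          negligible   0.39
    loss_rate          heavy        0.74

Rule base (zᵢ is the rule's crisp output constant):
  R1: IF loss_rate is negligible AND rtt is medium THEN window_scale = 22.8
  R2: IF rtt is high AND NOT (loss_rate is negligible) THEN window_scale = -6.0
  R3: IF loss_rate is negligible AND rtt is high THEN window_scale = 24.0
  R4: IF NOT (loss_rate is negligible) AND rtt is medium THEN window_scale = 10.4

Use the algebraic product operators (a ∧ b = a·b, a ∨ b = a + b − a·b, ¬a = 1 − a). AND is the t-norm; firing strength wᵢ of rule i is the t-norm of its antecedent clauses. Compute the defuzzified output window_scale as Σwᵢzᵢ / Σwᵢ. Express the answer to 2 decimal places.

13.84

R1 (z=22.8): negligible=0.39, medium=0.64; AND[a·b] → w = 0.2496
R2 (z=-6.0): high=0.11, ¬negligible=1−0.39=0.61; AND[a·b] → w = 0.0671
R3 (z=24.0): negligible=0.39, high=0.11; AND[a·b] → w = 0.0429
R4 (z=10.4): ¬negligible=1−0.39=0.61, medium=0.64; AND[a·b] → w = 0.3904
Weighted average = (0.2496·22.8 + 0.0671·-6.0 + 0.0429·24.0 + 0.3904·10.4) / (0.2496 + 0.0671 + 0.0429 + 0.3904)
  = 10.3780 / 0.7500 = 13.84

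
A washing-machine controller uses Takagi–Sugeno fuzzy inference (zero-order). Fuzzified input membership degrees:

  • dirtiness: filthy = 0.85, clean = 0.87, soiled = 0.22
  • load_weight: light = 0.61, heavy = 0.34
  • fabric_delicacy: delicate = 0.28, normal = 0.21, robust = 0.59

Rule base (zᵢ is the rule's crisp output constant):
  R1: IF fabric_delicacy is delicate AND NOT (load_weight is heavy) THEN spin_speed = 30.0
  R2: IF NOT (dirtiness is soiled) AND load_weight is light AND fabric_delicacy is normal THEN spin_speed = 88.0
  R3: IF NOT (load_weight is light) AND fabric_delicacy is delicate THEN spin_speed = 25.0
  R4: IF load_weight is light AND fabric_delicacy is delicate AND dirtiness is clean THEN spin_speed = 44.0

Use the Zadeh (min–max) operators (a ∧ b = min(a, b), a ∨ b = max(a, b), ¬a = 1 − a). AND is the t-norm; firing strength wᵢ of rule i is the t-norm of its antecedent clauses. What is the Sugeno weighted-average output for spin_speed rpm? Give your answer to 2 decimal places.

R1 (z=30.0): delicate=0.28, ¬heavy=1−0.34=0.66; AND[min(a, b)] → w = 0.28
R2 (z=88.0): ¬soiled=1−0.22=0.78, light=0.61, normal=0.21; AND[min(a, b)] → w = 0.21
R3 (z=25.0): ¬light=1−0.61=0.39, delicate=0.28; AND[min(a, b)] → w = 0.28
R4 (z=44.0): light=0.61, delicate=0.28, clean=0.87; AND[min(a, b)] → w = 0.28
Weighted average = (0.28·30.0 + 0.21·88.0 + 0.28·25.0 + 0.28·44.0) / (0.28 + 0.21 + 0.28 + 0.28)
  = 46.2000 / 1.0500 = 44.00

44.00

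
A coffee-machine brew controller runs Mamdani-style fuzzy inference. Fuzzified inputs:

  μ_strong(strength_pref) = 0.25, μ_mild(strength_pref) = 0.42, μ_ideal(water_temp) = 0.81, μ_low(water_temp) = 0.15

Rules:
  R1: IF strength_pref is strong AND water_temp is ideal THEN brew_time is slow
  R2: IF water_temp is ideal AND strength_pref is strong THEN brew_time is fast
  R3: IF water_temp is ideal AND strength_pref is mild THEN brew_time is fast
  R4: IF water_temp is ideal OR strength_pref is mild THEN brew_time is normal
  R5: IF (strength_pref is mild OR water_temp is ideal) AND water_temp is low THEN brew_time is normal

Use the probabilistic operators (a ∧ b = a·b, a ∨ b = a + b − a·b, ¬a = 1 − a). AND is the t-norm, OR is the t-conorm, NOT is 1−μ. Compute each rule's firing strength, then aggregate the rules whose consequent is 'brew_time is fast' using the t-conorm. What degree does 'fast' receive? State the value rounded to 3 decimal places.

R1: strong=0.25, ideal=0.81; AND[a·b] → w = 0.2025
R2: ideal=0.81, strong=0.25; AND[a·b] → w = 0.2025
R3: ideal=0.81, mild=0.42; AND[a·b] → w = 0.3402
R4: ideal=0.81, mild=0.42; OR[a + b − a·b] → w = 0.8898
R5: (mild=0.42 OR ideal=0.81) = 0.8898; AND[a·b] with low=0.15 → w = 0.1335
Rules with consequent 'fast': {R2, R3} → strengths 0.2025, 0.3402
Aggregate via t-conorm [a + b − a·b]: 0.4738

0.474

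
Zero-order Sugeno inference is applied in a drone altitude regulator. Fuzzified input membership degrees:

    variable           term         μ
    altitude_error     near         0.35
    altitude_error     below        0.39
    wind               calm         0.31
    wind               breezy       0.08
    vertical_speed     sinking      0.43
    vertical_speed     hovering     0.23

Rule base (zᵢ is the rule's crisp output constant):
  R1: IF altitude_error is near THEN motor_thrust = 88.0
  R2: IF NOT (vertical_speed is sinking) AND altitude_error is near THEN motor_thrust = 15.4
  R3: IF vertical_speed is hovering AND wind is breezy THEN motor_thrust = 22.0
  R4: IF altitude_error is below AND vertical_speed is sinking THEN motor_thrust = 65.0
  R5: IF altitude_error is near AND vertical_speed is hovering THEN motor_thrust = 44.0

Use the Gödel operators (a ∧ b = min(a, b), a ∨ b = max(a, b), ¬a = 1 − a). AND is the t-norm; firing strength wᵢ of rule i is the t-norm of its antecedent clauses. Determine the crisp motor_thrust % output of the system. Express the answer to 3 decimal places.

52.443

R1 (z=88.0): near=0.35 → w = 0.35
R2 (z=15.4): ¬sinking=1−0.43=0.57, near=0.35; AND[min(a, b)] → w = 0.35
R3 (z=22.0): hovering=0.23, breezy=0.08; AND[min(a, b)] → w = 0.08
R4 (z=65.0): below=0.39, sinking=0.43; AND[min(a, b)] → w = 0.39
R5 (z=44.0): near=0.35, hovering=0.23; AND[min(a, b)] → w = 0.23
Weighted average = (0.35·88.0 + 0.35·15.4 + 0.08·22.0 + 0.39·65.0 + 0.23·44.0) / (0.35 + 0.35 + 0.08 + 0.39 + 0.23)
  = 73.4200 / 1.4000 = 52.443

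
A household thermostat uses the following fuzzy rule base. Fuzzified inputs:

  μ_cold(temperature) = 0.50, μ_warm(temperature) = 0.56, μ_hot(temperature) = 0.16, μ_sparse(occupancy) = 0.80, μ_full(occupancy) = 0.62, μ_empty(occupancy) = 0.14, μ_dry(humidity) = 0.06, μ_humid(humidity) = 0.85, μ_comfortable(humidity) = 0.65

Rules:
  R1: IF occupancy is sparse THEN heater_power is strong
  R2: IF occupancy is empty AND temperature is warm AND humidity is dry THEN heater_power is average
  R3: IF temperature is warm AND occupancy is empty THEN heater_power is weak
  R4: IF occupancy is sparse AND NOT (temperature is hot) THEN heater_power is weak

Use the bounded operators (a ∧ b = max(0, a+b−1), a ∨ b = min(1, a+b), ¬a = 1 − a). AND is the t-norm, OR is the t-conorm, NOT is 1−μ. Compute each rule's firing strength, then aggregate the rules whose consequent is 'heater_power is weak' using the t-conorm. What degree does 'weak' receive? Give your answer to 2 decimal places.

R1: sparse=0.80 → w = 0.80
R2: empty=0.14, warm=0.56, dry=0.06; AND[max(0, a+b−1)] → w = 0.00
R3: warm=0.56, empty=0.14; AND[max(0, a+b−1)] → w = 0.00
R4: sparse=0.80, ¬hot=1−0.16=0.84; AND[max(0, a+b−1)] → w = 0.64
Rules with consequent 'weak': {R3, R4} → strengths 0.00, 0.64
Aggregate via t-conorm [min(1, a+b)]: 0.64

0.64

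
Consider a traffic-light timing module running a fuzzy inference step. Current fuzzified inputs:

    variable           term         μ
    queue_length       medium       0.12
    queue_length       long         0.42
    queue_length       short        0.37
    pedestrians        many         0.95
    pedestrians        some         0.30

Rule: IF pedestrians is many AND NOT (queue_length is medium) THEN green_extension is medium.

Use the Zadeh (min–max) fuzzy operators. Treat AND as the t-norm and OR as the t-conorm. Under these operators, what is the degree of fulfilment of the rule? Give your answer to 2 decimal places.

0.88

firing strength: many=0.95, ¬medium=1−0.12=0.88; AND[min(a, b)] → w = 0.88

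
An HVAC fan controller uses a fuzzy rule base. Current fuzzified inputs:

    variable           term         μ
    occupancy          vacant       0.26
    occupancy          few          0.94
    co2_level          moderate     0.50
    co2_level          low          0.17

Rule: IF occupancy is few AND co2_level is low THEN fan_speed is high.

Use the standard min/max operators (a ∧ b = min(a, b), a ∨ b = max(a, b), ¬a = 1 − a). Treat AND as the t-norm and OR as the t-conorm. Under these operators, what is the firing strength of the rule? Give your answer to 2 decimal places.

firing strength: few=0.94, low=0.17; AND[min(a, b)] → w = 0.17

0.17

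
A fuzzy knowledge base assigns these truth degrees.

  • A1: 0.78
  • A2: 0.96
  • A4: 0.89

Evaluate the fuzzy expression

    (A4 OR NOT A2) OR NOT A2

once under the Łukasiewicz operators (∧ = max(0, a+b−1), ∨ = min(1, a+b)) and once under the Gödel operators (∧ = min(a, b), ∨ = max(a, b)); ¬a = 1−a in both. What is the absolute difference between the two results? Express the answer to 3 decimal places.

Under Łukasiewicz:
  NOT A2 = 1 − 0.96 = 0.04
  A4 OR NOT A2 = min(1, a+b) on (0.89, 0.04) = 0.93
  NOT A2 = 1 − 0.96 = 0.04
  (A4 OR NOT A2) OR NOT A2 = min(1, a+b) on (0.93, 0.04) = 0.97
  → value = 0.9700
Under Gödel:
  NOT A2 = 1 − 0.96 = 0.04
  A4 OR NOT A2 = max(a, b) on (0.89, 0.04) = 0.89
  NOT A2 = 1 − 0.96 = 0.04
  (A4 OR NOT A2) OR NOT A2 = max(a, b) on (0.89, 0.04) = 0.89
  → value = 0.8900
|0.9700 − 0.8900| = 0.080

0.080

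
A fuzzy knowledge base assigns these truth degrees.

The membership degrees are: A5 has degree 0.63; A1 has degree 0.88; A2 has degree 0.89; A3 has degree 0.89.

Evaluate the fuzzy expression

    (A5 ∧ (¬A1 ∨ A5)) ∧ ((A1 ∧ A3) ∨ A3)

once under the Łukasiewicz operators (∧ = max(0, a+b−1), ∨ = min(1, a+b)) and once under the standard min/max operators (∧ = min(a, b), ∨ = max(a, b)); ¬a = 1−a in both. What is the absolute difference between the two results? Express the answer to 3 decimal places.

0.250

Under Łukasiewicz:
  ¬A1 = 1 − 0.88 = 0.12
  ¬A1 ∨ A5 = min(1, a+b) on (0.12, 0.63) = 0.75
  A5 ∧ (¬A1 ∨ A5) = max(0, a+b−1) on (0.63, 0.75) = 0.38
  A1 ∧ A3 = max(0, a+b−1) on (0.88, 0.89) = 0.77
  (A1 ∧ A3) ∨ A3 = min(1, a+b) on (0.77, 0.89) = 1.00
  (A5 ∧ (¬A1 ∨ A5)) ∧ ((A1 ∧ A3) ∨ A3) = max(0, a+b−1) on (0.38, 1.00) = 0.38
  → value = 0.3800
Under standard min/max:
  ¬A1 = 1 − 0.88 = 0.12
  ¬A1 ∨ A5 = max(a, b) on (0.12, 0.63) = 0.63
  A5 ∧ (¬A1 ∨ A5) = min(a, b) on (0.63, 0.63) = 0.63
  A1 ∧ A3 = min(a, b) on (0.88, 0.89) = 0.88
  (A1 ∧ A3) ∨ A3 = max(a, b) on (0.88, 0.89) = 0.89
  (A5 ∧ (¬A1 ∨ A5)) ∧ ((A1 ∧ A3) ∨ A3) = min(a, b) on (0.63, 0.89) = 0.63
  → value = 0.6300
|0.3800 − 0.6300| = 0.250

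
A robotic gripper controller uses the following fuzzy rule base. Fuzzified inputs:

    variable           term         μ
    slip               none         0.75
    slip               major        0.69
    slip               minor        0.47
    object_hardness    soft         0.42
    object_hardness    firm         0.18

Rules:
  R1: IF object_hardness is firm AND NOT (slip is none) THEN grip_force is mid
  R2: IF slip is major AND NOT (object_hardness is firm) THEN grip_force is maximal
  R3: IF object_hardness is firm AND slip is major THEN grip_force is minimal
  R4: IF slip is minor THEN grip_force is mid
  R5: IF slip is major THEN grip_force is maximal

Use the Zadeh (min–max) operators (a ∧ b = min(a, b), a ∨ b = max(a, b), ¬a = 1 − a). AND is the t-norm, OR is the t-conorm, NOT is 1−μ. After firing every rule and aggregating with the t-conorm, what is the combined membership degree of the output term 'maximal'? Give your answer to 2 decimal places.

R1: firm=0.18, ¬none=1−0.75=0.25; AND[min(a, b)] → w = 0.18
R2: major=0.69, ¬firm=1−0.18=0.82; AND[min(a, b)] → w = 0.69
R3: firm=0.18, major=0.69; AND[min(a, b)] → w = 0.18
R4: minor=0.47 → w = 0.47
R5: major=0.69 → w = 0.69
Rules with consequent 'maximal': {R2, R5} → strengths 0.69, 0.69
Aggregate via t-conorm [max(a, b)]: 0.69

0.69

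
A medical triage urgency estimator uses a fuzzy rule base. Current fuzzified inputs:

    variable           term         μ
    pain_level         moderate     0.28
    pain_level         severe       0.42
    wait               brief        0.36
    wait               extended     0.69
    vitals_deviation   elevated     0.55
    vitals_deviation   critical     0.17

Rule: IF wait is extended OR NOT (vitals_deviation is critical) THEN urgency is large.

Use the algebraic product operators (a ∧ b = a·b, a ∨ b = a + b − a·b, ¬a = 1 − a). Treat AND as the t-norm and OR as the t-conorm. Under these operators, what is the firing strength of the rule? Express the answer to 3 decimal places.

0.947

firing strength: extended=0.69, ¬critical=1−0.17=0.83; OR[a + b − a·b] → w = 0.9473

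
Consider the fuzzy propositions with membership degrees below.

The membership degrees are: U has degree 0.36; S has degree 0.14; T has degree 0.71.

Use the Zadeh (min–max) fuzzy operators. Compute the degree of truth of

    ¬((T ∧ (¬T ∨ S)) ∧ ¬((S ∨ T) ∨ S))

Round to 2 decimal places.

¬T = 1 − 0.71 = 0.29
¬T ∨ S = max(a, b) on (0.29, 0.14) = 0.29
T ∧ (¬T ∨ S) = min(a, b) on (0.71, 0.29) = 0.29
S ∨ T = max(a, b) on (0.14, 0.71) = 0.71
(S ∨ T) ∨ S = max(a, b) on (0.71, 0.14) = 0.71
¬((S ∨ T) ∨ S) = 1 − 0.71 = 0.29
(T ∧ (¬T ∨ S)) ∧ ¬((S ∨ T) ∨ S) = min(a, b) on (0.29, 0.29) = 0.29
¬((T ∧ (¬T ∨ S)) ∧ ¬((S ∨ T) ∨ S)) = 1 − 0.29 = 0.71

0.71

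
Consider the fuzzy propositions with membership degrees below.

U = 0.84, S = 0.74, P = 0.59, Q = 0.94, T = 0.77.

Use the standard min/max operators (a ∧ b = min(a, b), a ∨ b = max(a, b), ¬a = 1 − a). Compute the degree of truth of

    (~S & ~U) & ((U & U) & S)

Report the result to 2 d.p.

~S = 1 − 0.74 = 0.26
~U = 1 − 0.84 = 0.16
~S & ~U = min(a, b) on (0.26, 0.16) = 0.16
U & U = min(a, b) on (0.84, 0.84) = 0.84
(U & U) & S = min(a, b) on (0.84, 0.74) = 0.74
(~S & ~U) & ((U & U) & S) = min(a, b) on (0.16, 0.74) = 0.16

0.16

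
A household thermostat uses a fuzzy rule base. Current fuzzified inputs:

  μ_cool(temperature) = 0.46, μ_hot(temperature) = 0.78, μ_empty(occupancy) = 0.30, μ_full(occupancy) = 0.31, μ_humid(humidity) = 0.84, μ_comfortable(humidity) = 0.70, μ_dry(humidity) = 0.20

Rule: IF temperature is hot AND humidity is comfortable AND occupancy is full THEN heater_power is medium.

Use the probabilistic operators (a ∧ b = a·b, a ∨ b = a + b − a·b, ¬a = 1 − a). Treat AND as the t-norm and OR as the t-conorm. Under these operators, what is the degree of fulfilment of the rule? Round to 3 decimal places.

0.169

firing strength: hot=0.78, comfortable=0.70, full=0.31; AND[a·b] → w = 0.1693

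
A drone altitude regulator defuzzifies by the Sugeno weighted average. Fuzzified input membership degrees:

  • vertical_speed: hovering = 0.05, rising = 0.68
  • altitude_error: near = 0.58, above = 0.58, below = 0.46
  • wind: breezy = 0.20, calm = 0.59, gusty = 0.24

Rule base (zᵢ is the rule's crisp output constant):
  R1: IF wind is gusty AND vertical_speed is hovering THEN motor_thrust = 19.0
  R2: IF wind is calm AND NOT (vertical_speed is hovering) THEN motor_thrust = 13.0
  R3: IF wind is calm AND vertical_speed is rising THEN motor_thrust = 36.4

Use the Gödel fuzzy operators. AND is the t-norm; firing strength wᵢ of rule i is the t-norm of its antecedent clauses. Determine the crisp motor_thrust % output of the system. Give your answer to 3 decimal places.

24.468

R1 (z=19.0): gusty=0.24, hovering=0.05; AND[min(a, b)] → w = 0.05
R2 (z=13.0): calm=0.59, ¬hovering=1−0.05=0.95; AND[min(a, b)] → w = 0.59
R3 (z=36.4): calm=0.59, rising=0.68; AND[min(a, b)] → w = 0.59
Weighted average = (0.05·19.0 + 0.59·13.0 + 0.59·36.4) / (0.05 + 0.59 + 0.59)
  = 30.0960 / 1.2300 = 24.468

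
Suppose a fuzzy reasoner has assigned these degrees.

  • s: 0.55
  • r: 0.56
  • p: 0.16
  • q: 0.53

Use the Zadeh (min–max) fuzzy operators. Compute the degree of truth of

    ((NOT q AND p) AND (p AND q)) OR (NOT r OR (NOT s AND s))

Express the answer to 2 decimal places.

NOT q = 1 − 0.53 = 0.47
NOT q AND p = min(a, b) on (0.47, 0.16) = 0.16
p AND q = min(a, b) on (0.16, 0.53) = 0.16
(NOT q AND p) AND (p AND q) = min(a, b) on (0.16, 0.16) = 0.16
NOT r = 1 − 0.56 = 0.44
NOT s = 1 − 0.55 = 0.45
NOT s AND s = min(a, b) on (0.45, 0.55) = 0.45
NOT r OR (NOT s AND s) = max(a, b) on (0.44, 0.45) = 0.45
((NOT q AND p) AND (p AND q)) OR (NOT r OR (NOT s AND s)) = max(a, b) on (0.16, 0.45) = 0.45

0.45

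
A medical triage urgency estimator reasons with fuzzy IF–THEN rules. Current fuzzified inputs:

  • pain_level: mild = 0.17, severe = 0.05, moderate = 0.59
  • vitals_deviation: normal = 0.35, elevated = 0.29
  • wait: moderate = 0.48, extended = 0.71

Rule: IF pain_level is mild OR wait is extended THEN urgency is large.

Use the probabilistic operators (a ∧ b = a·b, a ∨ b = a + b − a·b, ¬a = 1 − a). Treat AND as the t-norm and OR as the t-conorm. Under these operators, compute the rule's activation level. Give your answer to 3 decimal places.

firing strength: mild=0.17, extended=0.71; OR[a + b − a·b] → w = 0.7593

0.759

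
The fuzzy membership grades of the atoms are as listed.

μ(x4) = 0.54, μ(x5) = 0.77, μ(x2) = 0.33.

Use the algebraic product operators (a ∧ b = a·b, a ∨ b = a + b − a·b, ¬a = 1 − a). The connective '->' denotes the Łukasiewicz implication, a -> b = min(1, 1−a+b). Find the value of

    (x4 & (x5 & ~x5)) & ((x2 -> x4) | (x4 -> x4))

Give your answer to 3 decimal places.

0.096

~x5 = 1 − 0.7700 = 0.2300
x5 & ~x5 = a·b on (0.7700, 0.2300) = 0.1771
x4 & (x5 & ~x5) = a·b on (0.5400, 0.1771) = 0.0956
x2 -> x4  [Łukasiewicz: min(1, 1−a+b)] with a=0.3300, b=0.5400 → 1.0000
x4 -> x4  [Łukasiewicz: min(1, 1−a+b)] with a=0.5400, b=0.5400 → 1.0000
(x2 -> x4) | (x4 -> x4) = a + b − a·b on (1.0000, 1.0000) = 1.0000
(x4 & (x5 & ~x5)) & ((x2 -> x4) | (x4 -> x4)) = a·b on (0.0956, 1.0000) = 0.0956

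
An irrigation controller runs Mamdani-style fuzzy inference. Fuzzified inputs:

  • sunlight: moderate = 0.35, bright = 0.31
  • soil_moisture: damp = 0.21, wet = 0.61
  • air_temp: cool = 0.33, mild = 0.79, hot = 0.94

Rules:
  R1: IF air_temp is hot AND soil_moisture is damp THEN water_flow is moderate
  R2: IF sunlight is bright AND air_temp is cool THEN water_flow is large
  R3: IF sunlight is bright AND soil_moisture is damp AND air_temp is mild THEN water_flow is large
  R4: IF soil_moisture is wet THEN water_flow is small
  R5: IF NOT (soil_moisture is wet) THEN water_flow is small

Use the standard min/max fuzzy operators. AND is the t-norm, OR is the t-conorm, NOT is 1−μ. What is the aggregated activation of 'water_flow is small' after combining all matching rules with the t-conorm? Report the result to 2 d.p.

0.61

R1: hot=0.94, damp=0.21; AND[min(a, b)] → w = 0.21
R2: bright=0.31, cool=0.33; AND[min(a, b)] → w = 0.31
R3: bright=0.31, damp=0.21, mild=0.79; AND[min(a, b)] → w = 0.21
R4: wet=0.61 → w = 0.61
R5: ¬wet=1−0.61=0.39 → w = 0.39
Rules with consequent 'small': {R4, R5} → strengths 0.61, 0.39
Aggregate via t-conorm [max(a, b)]: 0.61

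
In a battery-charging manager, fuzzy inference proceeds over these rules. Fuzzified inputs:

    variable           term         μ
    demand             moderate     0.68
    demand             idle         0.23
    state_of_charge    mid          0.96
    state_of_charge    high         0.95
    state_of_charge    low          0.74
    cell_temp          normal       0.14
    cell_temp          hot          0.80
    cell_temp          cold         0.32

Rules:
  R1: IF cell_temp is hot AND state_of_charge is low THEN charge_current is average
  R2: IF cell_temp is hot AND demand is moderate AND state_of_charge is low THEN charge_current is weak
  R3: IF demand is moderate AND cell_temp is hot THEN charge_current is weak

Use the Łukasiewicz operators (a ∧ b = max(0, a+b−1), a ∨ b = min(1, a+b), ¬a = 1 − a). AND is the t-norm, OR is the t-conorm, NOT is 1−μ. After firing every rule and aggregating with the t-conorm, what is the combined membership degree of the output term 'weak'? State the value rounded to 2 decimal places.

0.70

R1: hot=0.80, low=0.74; AND[max(0, a+b−1)] → w = 0.54
R2: hot=0.80, moderate=0.68, low=0.74; AND[max(0, a+b−1)] → w = 0.22
R3: moderate=0.68, hot=0.80; AND[max(0, a+b−1)] → w = 0.48
Rules with consequent 'weak': {R2, R3} → strengths 0.22, 0.48
Aggregate via t-conorm [min(1, a+b)]: 0.70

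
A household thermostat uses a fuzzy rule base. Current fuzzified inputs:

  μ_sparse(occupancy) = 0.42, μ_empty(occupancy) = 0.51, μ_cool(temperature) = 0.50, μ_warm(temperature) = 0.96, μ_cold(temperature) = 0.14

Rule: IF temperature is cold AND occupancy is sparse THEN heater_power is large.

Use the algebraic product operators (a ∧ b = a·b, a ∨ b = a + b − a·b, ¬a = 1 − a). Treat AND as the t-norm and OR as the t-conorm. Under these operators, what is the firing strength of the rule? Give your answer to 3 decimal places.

0.059

firing strength: cold=0.14, sparse=0.42; AND[a·b] → w = 0.0588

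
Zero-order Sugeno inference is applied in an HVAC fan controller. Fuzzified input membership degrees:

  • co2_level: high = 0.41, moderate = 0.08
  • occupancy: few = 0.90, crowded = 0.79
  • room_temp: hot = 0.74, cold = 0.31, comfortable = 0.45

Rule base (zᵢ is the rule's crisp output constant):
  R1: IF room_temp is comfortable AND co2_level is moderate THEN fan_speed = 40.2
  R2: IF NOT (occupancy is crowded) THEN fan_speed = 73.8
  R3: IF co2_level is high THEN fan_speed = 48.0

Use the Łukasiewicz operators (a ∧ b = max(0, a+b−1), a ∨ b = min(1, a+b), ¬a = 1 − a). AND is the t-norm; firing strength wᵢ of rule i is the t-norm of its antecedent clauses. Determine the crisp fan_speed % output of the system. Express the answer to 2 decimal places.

56.74

R1 (z=40.2): comfortable=0.45, moderate=0.08; AND[max(0, a+b−1)] → w = 0.00
R2 (z=73.8): ¬crowded=1−0.79=0.21 → w = 0.21
R3 (z=48.0): high=0.41 → w = 0.41
Weighted average = (0.00·40.2 + 0.21·73.8 + 0.41·48.0) / (0.00 + 0.21 + 0.41)
  = 35.1780 / 0.6200 = 56.74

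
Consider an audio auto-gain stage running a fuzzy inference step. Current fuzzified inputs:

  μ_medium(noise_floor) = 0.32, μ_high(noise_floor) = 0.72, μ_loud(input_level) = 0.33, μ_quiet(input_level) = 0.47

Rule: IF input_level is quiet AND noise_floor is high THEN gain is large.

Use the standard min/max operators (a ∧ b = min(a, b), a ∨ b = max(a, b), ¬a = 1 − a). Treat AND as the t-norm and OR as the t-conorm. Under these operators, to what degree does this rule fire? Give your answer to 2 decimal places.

firing strength: quiet=0.47, high=0.72; AND[min(a, b)] → w = 0.47

0.47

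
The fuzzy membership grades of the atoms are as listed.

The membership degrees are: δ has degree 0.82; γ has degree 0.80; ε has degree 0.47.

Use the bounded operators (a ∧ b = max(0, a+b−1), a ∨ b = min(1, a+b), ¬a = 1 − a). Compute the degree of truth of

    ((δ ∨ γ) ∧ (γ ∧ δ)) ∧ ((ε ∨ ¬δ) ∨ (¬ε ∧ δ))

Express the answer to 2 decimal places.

0.62

δ ∨ γ = min(1, a+b) on (0.82, 0.80) = 1.00
γ ∧ δ = max(0, a+b−1) on (0.80, 0.82) = 0.62
(δ ∨ γ) ∧ (γ ∧ δ) = max(0, a+b−1) on (1.00, 0.62) = 0.62
¬δ = 1 − 0.82 = 0.18
ε ∨ ¬δ = min(1, a+b) on (0.47, 0.18) = 0.65
¬ε = 1 − 0.47 = 0.53
¬ε ∧ δ = max(0, a+b−1) on (0.53, 0.82) = 0.35
(ε ∨ ¬δ) ∨ (¬ε ∧ δ) = min(1, a+b) on (0.65, 0.35) = 1.00
((δ ∨ γ) ∧ (γ ∧ δ)) ∧ ((ε ∨ ¬δ) ∨ (¬ε ∧ δ)) = max(0, a+b−1) on (0.62, 1.00) = 0.62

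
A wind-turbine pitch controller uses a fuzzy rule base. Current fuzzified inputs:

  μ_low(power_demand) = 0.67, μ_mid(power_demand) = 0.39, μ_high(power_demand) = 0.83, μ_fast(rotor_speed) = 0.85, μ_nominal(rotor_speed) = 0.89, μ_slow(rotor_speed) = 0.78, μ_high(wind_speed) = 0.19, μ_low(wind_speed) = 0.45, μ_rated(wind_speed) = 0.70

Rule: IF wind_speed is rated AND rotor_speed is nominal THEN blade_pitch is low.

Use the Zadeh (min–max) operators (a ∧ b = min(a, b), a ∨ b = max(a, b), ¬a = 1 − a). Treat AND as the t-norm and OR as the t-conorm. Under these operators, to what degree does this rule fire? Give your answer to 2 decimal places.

firing strength: rated=0.70, nominal=0.89; AND[min(a, b)] → w = 0.70

0.70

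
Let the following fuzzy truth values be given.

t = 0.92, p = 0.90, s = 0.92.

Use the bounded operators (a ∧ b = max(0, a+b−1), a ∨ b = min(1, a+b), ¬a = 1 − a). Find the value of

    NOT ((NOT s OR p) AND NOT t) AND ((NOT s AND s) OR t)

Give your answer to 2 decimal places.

NOT s = 1 − 0.92 = 0.08
NOT s OR p = min(1, a+b) on (0.08, 0.90) = 0.98
NOT t = 1 − 0.92 = 0.08
(NOT s OR p) AND NOT t = max(0, a+b−1) on (0.98, 0.08) = 0.06
NOT ((NOT s OR p) AND NOT t) = 1 − 0.06 = 0.94
NOT s = 1 − 0.92 = 0.08
NOT s AND s = max(0, a+b−1) on (0.08, 0.92) = 0.00
(NOT s AND s) OR t = min(1, a+b) on (0.00, 0.92) = 0.92
NOT ((NOT s OR p) AND NOT t) AND ((NOT s AND s) OR t) = max(0, a+b−1) on (0.94, 0.92) = 0.86

0.86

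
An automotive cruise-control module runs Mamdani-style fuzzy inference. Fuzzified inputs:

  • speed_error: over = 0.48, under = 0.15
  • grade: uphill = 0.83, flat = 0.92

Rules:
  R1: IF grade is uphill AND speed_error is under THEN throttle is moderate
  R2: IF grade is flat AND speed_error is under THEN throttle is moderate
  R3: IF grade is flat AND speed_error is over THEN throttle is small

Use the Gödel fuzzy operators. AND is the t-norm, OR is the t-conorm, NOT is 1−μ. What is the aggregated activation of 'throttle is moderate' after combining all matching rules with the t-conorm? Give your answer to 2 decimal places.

0.15

R1: uphill=0.83, under=0.15; AND[min(a, b)] → w = 0.15
R2: flat=0.92, under=0.15; AND[min(a, b)] → w = 0.15
R3: flat=0.92, over=0.48; AND[min(a, b)] → w = 0.48
Rules with consequent 'moderate': {R1, R2} → strengths 0.15, 0.15
Aggregate via t-conorm [max(a, b)]: 0.15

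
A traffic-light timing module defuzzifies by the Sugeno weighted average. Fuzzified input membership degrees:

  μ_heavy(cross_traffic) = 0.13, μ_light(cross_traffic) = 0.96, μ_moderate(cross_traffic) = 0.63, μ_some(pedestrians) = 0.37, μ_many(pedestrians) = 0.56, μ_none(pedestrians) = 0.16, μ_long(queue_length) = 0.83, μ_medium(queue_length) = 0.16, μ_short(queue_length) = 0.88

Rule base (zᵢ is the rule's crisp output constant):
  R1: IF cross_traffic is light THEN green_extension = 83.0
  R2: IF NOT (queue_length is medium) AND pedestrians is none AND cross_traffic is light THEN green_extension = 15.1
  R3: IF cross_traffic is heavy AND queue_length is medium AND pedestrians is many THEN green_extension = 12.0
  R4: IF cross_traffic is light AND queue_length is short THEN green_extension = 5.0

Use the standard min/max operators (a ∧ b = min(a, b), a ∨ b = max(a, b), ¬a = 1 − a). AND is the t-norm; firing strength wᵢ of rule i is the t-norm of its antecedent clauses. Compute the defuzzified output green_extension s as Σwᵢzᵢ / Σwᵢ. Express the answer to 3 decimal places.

41.341

R1 (z=83.0): light=0.96 → w = 0.96
R2 (z=15.1): ¬medium=1−0.16=0.84, none=0.16, light=0.96; AND[min(a, b)] → w = 0.16
R3 (z=12.0): heavy=0.13, medium=0.16, many=0.56; AND[min(a, b)] → w = 0.13
R4 (z=5.0): light=0.96, short=0.88; AND[min(a, b)] → w = 0.88
Weighted average = (0.96·83.0 + 0.16·15.1 + 0.13·12.0 + 0.88·5.0) / (0.96 + 0.16 + 0.13 + 0.88)
  = 88.0560 / 2.1300 = 41.341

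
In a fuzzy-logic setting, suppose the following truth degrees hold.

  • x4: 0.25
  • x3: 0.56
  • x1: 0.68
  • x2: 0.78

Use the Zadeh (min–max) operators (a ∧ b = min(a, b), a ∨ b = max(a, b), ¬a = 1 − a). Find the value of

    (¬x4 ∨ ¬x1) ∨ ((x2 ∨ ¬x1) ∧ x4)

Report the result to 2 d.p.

0.75

¬x4 = 1 − 0.25 = 0.75
¬x1 = 1 − 0.68 = 0.32
¬x4 ∨ ¬x1 = max(a, b) on (0.75, 0.32) = 0.75
¬x1 = 1 − 0.68 = 0.32
x2 ∨ ¬x1 = max(a, b) on (0.78, 0.32) = 0.78
(x2 ∨ ¬x1) ∧ x4 = min(a, b) on (0.78, 0.25) = 0.25
(¬x4 ∨ ¬x1) ∨ ((x2 ∨ ¬x1) ∧ x4) = max(a, b) on (0.75, 0.25) = 0.75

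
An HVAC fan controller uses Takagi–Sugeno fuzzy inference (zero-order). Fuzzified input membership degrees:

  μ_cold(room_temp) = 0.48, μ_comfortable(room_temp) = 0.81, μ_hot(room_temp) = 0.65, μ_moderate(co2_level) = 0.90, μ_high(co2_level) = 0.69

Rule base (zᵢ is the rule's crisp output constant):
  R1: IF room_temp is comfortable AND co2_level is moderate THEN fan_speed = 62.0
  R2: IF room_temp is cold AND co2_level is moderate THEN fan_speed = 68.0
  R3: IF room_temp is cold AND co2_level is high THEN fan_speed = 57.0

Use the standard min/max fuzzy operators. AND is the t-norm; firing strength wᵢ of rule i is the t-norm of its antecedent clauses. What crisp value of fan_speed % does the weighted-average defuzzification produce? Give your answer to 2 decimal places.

R1 (z=62.0): comfortable=0.81, moderate=0.90; AND[min(a, b)] → w = 0.81
R2 (z=68.0): cold=0.48, moderate=0.90; AND[min(a, b)] → w = 0.48
R3 (z=57.0): cold=0.48, high=0.69; AND[min(a, b)] → w = 0.48
Weighted average = (0.81·62.0 + 0.48·68.0 + 0.48·57.0) / (0.81 + 0.48 + 0.48)
  = 110.2200 / 1.7700 = 62.27

62.27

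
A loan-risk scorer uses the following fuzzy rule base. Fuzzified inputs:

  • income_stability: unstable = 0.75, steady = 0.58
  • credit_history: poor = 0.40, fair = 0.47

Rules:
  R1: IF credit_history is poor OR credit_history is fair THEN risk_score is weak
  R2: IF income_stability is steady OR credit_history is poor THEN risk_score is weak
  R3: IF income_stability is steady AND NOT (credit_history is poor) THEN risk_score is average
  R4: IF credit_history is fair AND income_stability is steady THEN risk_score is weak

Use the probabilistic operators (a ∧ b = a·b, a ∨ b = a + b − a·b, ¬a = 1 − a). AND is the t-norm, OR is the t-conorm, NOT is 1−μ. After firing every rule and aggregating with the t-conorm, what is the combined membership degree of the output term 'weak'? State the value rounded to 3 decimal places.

0.942

R1: poor=0.40, fair=0.47; OR[a + b − a·b] → w = 0.6820
R2: steady=0.58, poor=0.40; OR[a + b − a·b] → w = 0.7480
R3: steady=0.58, ¬poor=1−0.40=0.60; AND[a·b] → w = 0.3480
R4: fair=0.47, steady=0.58; AND[a·b] → w = 0.2726
Rules with consequent 'weak': {R1, R2, R4} → strengths 0.6820, 0.7480, 0.2726
Aggregate via t-conorm [a + b − a·b]: 0.9417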